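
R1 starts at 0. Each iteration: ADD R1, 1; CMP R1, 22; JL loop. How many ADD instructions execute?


Loop trace (R1 starts at 0, target 22, step 1):
  ADD #1: R1 = 0 + 1 = 1  → 1 < 22, loop
  ADD #2: R1 = 1 + 1 = 2  → 2 < 22, loop
  ADD #3: R1 = 2 + 1 = 3  → 3 < 22, loop
  ADD #4: R1 = 3 + 1 = 4  → 4 < 22, loop
  ADD #5: R1 = 4 + 1 = 5  → 5 < 22, loop
  ADD #6: R1 = 5 + 1 = 6  → 6 < 22, loop
  ADD #7: R1 = 6 + 1 = 7  → 7 < 22, loop
  ADD #8: R1 = 7 + 1 = 8  → 8 < 22, loop
  ADD #9: R1 = 8 + 1 = 9  → 9 < 22, loop
  ADD #10: R1 = 9 + 1 = 10  → 10 < 22, loop
  ADD #11: R1 = 10 + 1 = 11  → 11 < 22, loop
  ADD #12: R1 = 11 + 1 = 12  → 12 < 22, loop
  ADD #13: R1 = 12 + 1 = 13  → 13 < 22, loop
  ADD #14: R1 = 13 + 1 = 14  → 14 < 22, loop
  ADD #15: R1 = 14 + 1 = 15  → 15 < 22, loop
  ADD #16: R1 = 15 + 1 = 16  → 16 < 22, loop
  ADD #17: R1 = 16 + 1 = 17  → 17 < 22, loop
  ADD #18: R1 = 17 + 1 = 18  → 18 < 22, loop
  ADD #19: R1 = 18 + 1 = 19  → 19 < 22, loop
  ADD #20: R1 = 19 + 1 = 20  → 20 < 22, loop
  ADD #21: R1 = 20 + 1 = 21  → 21 < 22, loop
  ADD #22: R1 = 21 + 1 = 22  → 22 >= 22, exit
Total ADD instructions: 22

22


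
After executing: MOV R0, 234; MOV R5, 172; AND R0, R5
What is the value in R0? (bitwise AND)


Register state trace:
  MOV R0, 234  → R0 = 234 (0b11101010)
  MOV R5, 172  → R5 = 172 (0b10101100)
  AND R0, R5  → R0 = 234 AND 172 = 168 (0b10101000)
Final: R0 = 168

168


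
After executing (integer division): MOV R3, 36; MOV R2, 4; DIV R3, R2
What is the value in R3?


Register state trace:
  MOV R3, 36  → R3 = 36
  MOV R2, 4  → R2 = 4
  DIV R3, R2  → R3 = 36 // 4 = 9
Final: R3 = 9

9


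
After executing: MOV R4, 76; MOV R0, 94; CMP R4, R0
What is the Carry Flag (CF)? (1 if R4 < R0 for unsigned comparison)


Register state trace:
  MOV R4, 76  → R4 = 76
  MOV R0, 94  → R0 = 94
  CMP R4, R0  → unsigned 76 - 94: borrow occurs
  76 < 94, so CF = 1
CF = 1

1


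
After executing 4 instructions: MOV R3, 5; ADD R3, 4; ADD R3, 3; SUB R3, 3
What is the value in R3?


Register state trace:
  MOV R3, 5  → R3 = 5
  ADD R3, 4  → R3 = 5 + 4 = 9
  ADD R3, 3  → R3 = 9 + 3 = 12
  SUB R3, 3  → R3 = 12 - 3 = 9
Final: R3 = 9

9


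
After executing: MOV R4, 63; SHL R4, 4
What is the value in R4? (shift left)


Register state trace:
  MOV R4, 63  → R4 = 63
  SHL R4, 4  → R4 = 63 << 4 = 63 * 2^4 = 1008
Final: R4 = 1008

1008


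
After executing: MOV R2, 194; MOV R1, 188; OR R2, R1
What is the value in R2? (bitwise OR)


Register state trace:
  MOV R2, 194  → R2 = 194 (0b11000010)
  MOV R1, 188  → R1 = 188 (0b10111100)
  OR R2, R1   → R2 = 194 OR 188 = 254 (0b11111110)
Final: R2 = 254

254


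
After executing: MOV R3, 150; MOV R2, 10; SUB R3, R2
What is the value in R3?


Register state trace:
  MOV R3, 150  → R3 = 150
  MOV R2, 10  → R2 = 10
  SUB R3, R2  → R3 = 150 - 10 = 140
Final: R3 = 140

140


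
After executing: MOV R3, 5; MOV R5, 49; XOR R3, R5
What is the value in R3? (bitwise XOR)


Register state trace:
  MOV R3, 5  → R3 = 5 (0b00000101)
  MOV R5, 49  → R5 = 49 (0b00110001)
  XOR R3, R5  → R3 = 5 XOR 49 = 52 (0b00110100)
Final: R3 = 52

52


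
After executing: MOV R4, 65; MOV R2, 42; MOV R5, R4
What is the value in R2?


Register state trace:
  MOV R4, 65  → R4 = 65
  MOV R2, 42  → R2 = 42
  MOV R5, R4  → R5 = 65
Final: R2 = 42

42


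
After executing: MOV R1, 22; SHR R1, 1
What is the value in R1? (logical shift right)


Register state trace:
  MOV R1, 22  → R1 = 22
  SHR R1, 1  → R1 = 22 >> 1 = 22 // 2^1 = 11
Final: R1 = 11

11


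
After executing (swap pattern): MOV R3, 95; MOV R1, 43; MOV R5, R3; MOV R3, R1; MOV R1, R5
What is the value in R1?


Register state trace (swap pattern):
  MOV R3, 95  → R3 = 95
  MOV R1, 43  → R1 = 43
  MOV R5, R3  → R5 = 95  (save R3)
  MOV R3, R1  → R3 = 43  (R3 gets R1's value)
  MOV R1, R5  → R1 = 95  (R1 gets saved value)
Final: R1 = 95

95


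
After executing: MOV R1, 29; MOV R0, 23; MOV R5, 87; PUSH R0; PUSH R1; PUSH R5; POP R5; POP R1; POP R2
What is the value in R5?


Stack trace (top is rightmost):
  MOV R1, 29  → R1 = 29
  MOV R0, 23  → R0 = 23
  MOV R5, 87  → R5 = 87
  PUSH R0  → stack: [23]
  PUSH R1  → stack: [23, 29]
  PUSH R5  → stack: [23, 29, 87]
  POP R5  → R5 = 87, stack: [23, 29]
  POP R1  → R1 = 29, stack: [23]
  POP R2  → R2 = 23, stack: []
Final: R5 = 87

87


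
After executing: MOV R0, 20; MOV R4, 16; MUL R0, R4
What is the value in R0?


Register state trace:
  MOV R0, 20  → R0 = 20
  MOV R4, 16  → R4 = 16
  MUL R0, R4  → R0 = 20 * 16 = 320
Final: R0 = 320

320


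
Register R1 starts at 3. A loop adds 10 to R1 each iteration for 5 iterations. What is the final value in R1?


Starting value: R1 = 3
  Iter 1: R1 = 3 + 10 = 13
  Iter 2: R1 = 13 + 10 = 23
  Iter 3: R1 = 23 + 10 = 33
  Iter 4: R1 = 33 + 10 = 43
  Iter 5: R1 = 43 + 10 = 53
Final: R1 = 53

53


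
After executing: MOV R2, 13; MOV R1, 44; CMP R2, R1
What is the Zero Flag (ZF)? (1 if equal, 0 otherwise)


Register state trace:
  MOV R2, 13  → R2 = 13
  MOV R1, 44  → R1 = 44
  CMP R2, R1  → computes 13 - 44 = -31
  Result is nonzero, so values are not equal
ZF = 0

0


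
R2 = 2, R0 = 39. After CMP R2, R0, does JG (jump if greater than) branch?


Trace:
  R2 = 2, R0 = 39
  CMP R2, R0  → compares 2 vs 39
  JG checks: is 2 greater than 39?
  2 < 39, so condition is false
Branch taken: No

No


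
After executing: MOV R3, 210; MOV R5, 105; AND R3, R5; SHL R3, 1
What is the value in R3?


Register state trace:
  MOV R3, 210  → R3 = 210 (0b11010010)
  MOV R5, 105  → R5 = 105 (0b01101001)
  AND R3, R5  → R3 = 210 AND 105 = 64 (0b01000000)
  SHL R3, 1  → R3 = 64 << 1 = 128
Final: R3 = 128

128


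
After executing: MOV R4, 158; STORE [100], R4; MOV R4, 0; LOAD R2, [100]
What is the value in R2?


Register and memory trace:
  MOV R4, 158  → R4 = 158
  STORE [100], R4  → mem[100] = 158
  MOV R4, 0  → R4 = 0
  LOAD R2, [100]  → R2 = mem[100] = 158
Final: R2 = 158

158


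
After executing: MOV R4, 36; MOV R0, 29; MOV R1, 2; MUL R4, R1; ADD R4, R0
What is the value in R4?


Register state trace:
  MOV R4, 36  → R4 = 36
  MOV R0, 29  → R0 = 29
  MOV R1, 2  → R1 = 2
  MUL R4, R1  → R4 = 36 * 2 = 72
  ADD R4, R0  → R4 = 72 + 29 = 101
Final: R4 = 101

101


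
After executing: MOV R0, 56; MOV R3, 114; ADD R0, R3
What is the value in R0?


Register state trace:
  MOV R0, 56  → R0 = 56
  MOV R3, 114  → R3 = 114
  ADD R0, R3  → R0 = 56 + 114 = 170
Final: R0 = 170

170


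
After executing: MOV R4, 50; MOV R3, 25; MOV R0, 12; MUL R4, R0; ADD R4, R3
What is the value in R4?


Register state trace:
  MOV R4, 50  → R4 = 50
  MOV R3, 25  → R3 = 25
  MOV R0, 12  → R0 = 12
  MUL R4, R0  → R4 = 50 * 12 = 600
  ADD R4, R3  → R4 = 600 + 25 = 625
Final: R4 = 625

625


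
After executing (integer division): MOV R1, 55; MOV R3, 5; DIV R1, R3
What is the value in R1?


Register state trace:
  MOV R1, 55  → R1 = 55
  MOV R3, 5  → R3 = 5
  DIV R1, R3  → R1 = 55 // 5 = 11
Final: R1 = 11

11


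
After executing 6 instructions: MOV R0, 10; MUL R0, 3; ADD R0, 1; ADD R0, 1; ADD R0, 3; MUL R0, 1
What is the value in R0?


Register state trace:
  MOV R0, 10  → R0 = 10
  MUL R0, 3  → R0 = 10 * 3 = 30
  ADD R0, 1  → R0 = 30 + 1 = 31
  ADD R0, 1  → R0 = 31 + 1 = 32
  ADD R0, 3  → R0 = 32 + 3 = 35
  MUL R0, 1  → R0 = 35 * 1 = 35
Final: R0 = 35

35


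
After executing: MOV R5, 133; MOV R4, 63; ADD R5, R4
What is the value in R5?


Register state trace:
  MOV R5, 133  → R5 = 133
  MOV R4, 63  → R4 = 63
  ADD R5, R4  → R5 = 133 + 63 = 196
Final: R5 = 196

196


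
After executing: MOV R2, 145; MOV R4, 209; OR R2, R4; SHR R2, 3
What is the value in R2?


Register state trace:
  MOV R2, 145  → R2 = 145 (0b10010001)
  MOV R4, 209  → R4 = 209 (0b11010001)
  OR R2, R4  → R2 = 145 OR 209 = 209 (0b11010001)
  SHR R2, 3  → R2 = 209 >> 3 = 26
Final: R2 = 26

26


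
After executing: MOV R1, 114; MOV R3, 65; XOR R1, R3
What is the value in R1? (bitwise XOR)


Register state trace:
  MOV R1, 114  → R1 = 114 (0b01110010)
  MOV R3, 65  → R3 = 65 (0b01000001)
  XOR R1, R3  → R1 = 114 XOR 65 = 51 (0b00110011)
Final: R1 = 51

51


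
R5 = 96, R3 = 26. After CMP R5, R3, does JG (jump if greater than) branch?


Trace:
  R5 = 96, R3 = 26
  CMP R5, R3  → compares 96 vs 26
  JG checks: is 96 greater than 26?
  96 > 26, so condition is true
Branch taken: Yes

Yes


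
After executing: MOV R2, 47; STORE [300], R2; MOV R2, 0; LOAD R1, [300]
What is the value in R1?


Register and memory trace:
  MOV R2, 47  → R2 = 47
  STORE [300], R2  → mem[300] = 47
  MOV R2, 0  → R2 = 0
  LOAD R1, [300]  → R1 = mem[300] = 47
Final: R1 = 47

47


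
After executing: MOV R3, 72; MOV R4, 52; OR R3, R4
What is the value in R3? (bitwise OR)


Register state trace:
  MOV R3, 72  → R3 = 72 (0b01001000)
  MOV R4, 52  → R4 = 52 (0b00110100)
  OR R3, R4   → R3 = 72 OR 52 = 124 (0b01111100)
Final: R3 = 124

124


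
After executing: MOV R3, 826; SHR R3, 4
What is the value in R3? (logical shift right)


Register state trace:
  MOV R3, 826  → R3 = 826
  SHR R3, 4  → R3 = 826 >> 4 = 826 // 2^4 = 51
Final: R3 = 51

51


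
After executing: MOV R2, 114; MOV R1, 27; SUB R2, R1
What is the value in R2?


Register state trace:
  MOV R2, 114  → R2 = 114
  MOV R1, 27  → R1 = 27
  SUB R2, R1  → R2 = 114 - 27 = 87
Final: R2 = 87

87


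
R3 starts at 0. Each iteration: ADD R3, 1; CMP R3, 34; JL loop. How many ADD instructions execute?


Loop trace (R3 starts at 0, target 34, step 1):
  ADD #1: R3 = 0 + 1 = 1  → 1 < 34, loop
  ADD #2: R3 = 1 + 1 = 2  → 2 < 34, loop
  ADD #3: R3 = 2 + 1 = 3  → 3 < 34, loop
  ADD #4: R3 = 3 + 1 = 4  → 4 < 34, loop
  ADD #5: R3 = 4 + 1 = 5  → 5 < 34, loop
  ADD #6: R3 = 5 + 1 = 6  → 6 < 34, loop
  ADD #7: R3 = 6 + 1 = 7  → 7 < 34, loop
  ADD #8: R3 = 7 + 1 = 8  → 8 < 34, loop
  ADD #9: R3 = 8 + 1 = 9  → 9 < 34, loop
  ADD #10: R3 = 9 + 1 = 10  → 10 < 34, loop
  ADD #11: R3 = 10 + 1 = 11  → 11 < 34, loop
  ADD #12: R3 = 11 + 1 = 12  → 12 < 34, loop
  ADD #13: R3 = 12 + 1 = 13  → 13 < 34, loop
  ADD #14: R3 = 13 + 1 = 14  → 14 < 34, loop
  ADD #15: R3 = 14 + 1 = 15  → 15 < 34, loop
  ADD #16: R3 = 15 + 1 = 16  → 16 < 34, loop
  ADD #17: R3 = 16 + 1 = 17  → 17 < 34, loop
  ADD #18: R3 = 17 + 1 = 18  → 18 < 34, loop
  ADD #19: R3 = 18 + 1 = 19  → 19 < 34, loop
  ADD #20: R3 = 19 + 1 = 20  → 20 < 34, loop
  ADD #21: R3 = 20 + 1 = 21  → 21 < 34, loop
  ADD #22: R3 = 21 + 1 = 22  → 22 < 34, loop
  ADD #23: R3 = 22 + 1 = 23  → 23 < 34, loop
  ADD #24: R3 = 23 + 1 = 24  → 24 < 34, loop
  ADD #25: R3 = 24 + 1 = 25  → 25 < 34, loop
  ADD #26: R3 = 25 + 1 = 26  → 26 < 34, loop
  ADD #27: R3 = 26 + 1 = 27  → 27 < 34, loop
  ADD #28: R3 = 27 + 1 = 28  → 28 < 34, loop
  ADD #29: R3 = 28 + 1 = 29  → 29 < 34, loop
  ADD #30: R3 = 29 + 1 = 30  → 30 < 34, loop
  ADD #31: R3 = 30 + 1 = 31  → 31 < 34, loop
  ADD #32: R3 = 31 + 1 = 32  → 32 < 34, loop
  ADD #33: R3 = 32 + 1 = 33  → 33 < 34, loop
  ADD #34: R3 = 33 + 1 = 34  → 34 >= 34, exit
Total ADD instructions: 34

34


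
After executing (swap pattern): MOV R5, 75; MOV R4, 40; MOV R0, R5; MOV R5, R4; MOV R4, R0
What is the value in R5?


Register state trace (swap pattern):
  MOV R5, 75  → R5 = 75
  MOV R4, 40  → R4 = 40
  MOV R0, R5  → R0 = 75  (save R5)
  MOV R5, R4  → R5 = 40  (R5 gets R4's value)
  MOV R4, R0  → R4 = 75  (R4 gets saved value)
Final: R5 = 40

40


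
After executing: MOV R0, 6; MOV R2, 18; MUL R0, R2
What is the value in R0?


Register state trace:
  MOV R0, 6  → R0 = 6
  MOV R2, 18  → R2 = 18
  MUL R0, R2  → R0 = 6 * 18 = 108
Final: R0 = 108

108


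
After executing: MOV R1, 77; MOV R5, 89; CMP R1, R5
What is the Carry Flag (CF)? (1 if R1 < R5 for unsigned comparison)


Register state trace:
  MOV R1, 77  → R1 = 77
  MOV R5, 89  → R5 = 89
  CMP R1, R5  → unsigned 77 - 89: borrow occurs
  77 < 89, so CF = 1
CF = 1

1


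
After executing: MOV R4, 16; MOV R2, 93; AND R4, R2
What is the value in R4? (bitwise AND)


Register state trace:
  MOV R4, 16  → R4 = 16 (0b00010000)
  MOV R2, 93  → R2 = 93 (0b01011101)
  AND R4, R2  → R4 = 16 AND 93 = 16 (0b00010000)
Final: R4 = 16

16


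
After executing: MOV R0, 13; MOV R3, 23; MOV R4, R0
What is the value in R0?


Register state trace:
  MOV R0, 13  → R0 = 13
  MOV R3, 23  → R3 = 23
  MOV R4, R0  → R4 = 13
Final: R0 = 13

13


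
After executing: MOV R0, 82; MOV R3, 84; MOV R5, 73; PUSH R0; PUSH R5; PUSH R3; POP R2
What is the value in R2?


Stack trace (top is rightmost):
  MOV R0, 82  → R0 = 82
  MOV R3, 84  → R3 = 84
  MOV R5, 73  → R5 = 73
  PUSH R0  → stack: [82]
  PUSH R5  → stack: [82, 73]
  PUSH R3  → stack: [82, 73, 84]
  POP R2  → R2 = 84, stack: [82, 73]
Final: R2 = 84

84


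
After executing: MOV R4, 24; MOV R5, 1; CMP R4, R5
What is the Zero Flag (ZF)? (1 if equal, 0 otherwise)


Register state trace:
  MOV R4, 24  → R4 = 24
  MOV R5, 1  → R5 = 1
  CMP R4, R5  → computes 24 - 1 = 23
  Result is nonzero, so values are not equal
ZF = 0

0


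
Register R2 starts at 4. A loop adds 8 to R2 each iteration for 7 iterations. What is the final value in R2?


Starting value: R2 = 4
  Iter 1: R2 = 4 + 8 = 12
  Iter 2: R2 = 12 + 8 = 20
  Iter 3: R2 = 20 + 8 = 28
  Iter 4: R2 = 28 + 8 = 36
  Iter 5: R2 = 36 + 8 = 44
  Iter 6: R2 = 44 + 8 = 52
  Iter 7: R2 = 52 + 8 = 60
Final: R2 = 60

60


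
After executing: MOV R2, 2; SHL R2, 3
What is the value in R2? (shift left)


Register state trace:
  MOV R2, 2  → R2 = 2
  SHL R2, 3  → R2 = 2 << 3 = 2 * 2^3 = 16
Final: R2 = 16

16


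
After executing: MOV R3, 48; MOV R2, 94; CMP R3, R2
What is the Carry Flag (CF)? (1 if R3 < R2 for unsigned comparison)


Register state trace:
  MOV R3, 48  → R3 = 48
  MOV R2, 94  → R2 = 94
  CMP R3, R2  → unsigned 48 - 94: borrow occurs
  48 < 94, so CF = 1
CF = 1

1


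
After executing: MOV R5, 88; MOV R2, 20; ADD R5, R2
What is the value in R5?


Register state trace:
  MOV R5, 88  → R5 = 88
  MOV R2, 20  → R2 = 20
  ADD R5, R2  → R5 = 88 + 20 = 108
Final: R5 = 108

108


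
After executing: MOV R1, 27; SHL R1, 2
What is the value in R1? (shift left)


Register state trace:
  MOV R1, 27  → R1 = 27
  SHL R1, 2  → R1 = 27 << 2 = 27 * 2^2 = 108
Final: R1 = 108

108


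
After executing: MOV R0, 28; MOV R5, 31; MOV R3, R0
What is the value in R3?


Register state trace:
  MOV R0, 28  → R0 = 28
  MOV R5, 31  → R5 = 31
  MOV R3, R0  → R3 = 28
Final: R3 = 28

28


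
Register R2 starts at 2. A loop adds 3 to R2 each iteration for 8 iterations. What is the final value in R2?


Starting value: R2 = 2
  Iter 1: R2 = 2 + 3 = 5
  Iter 2: R2 = 5 + 3 = 8
  Iter 3: R2 = 8 + 3 = 11
  Iter 4: R2 = 11 + 3 = 14
  Iter 5: R2 = 14 + 3 = 17
  Iter 6: R2 = 17 + 3 = 20
  Iter 7: R2 = 20 + 3 = 23
  Iter 8: R2 = 23 + 3 = 26
Final: R2 = 26

26


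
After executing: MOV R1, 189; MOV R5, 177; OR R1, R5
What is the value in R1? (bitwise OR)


Register state trace:
  MOV R1, 189  → R1 = 189 (0b10111101)
  MOV R5, 177  → R5 = 177 (0b10110001)
  OR R1, R5   → R1 = 189 OR 177 = 189 (0b10111101)
Final: R1 = 189

189


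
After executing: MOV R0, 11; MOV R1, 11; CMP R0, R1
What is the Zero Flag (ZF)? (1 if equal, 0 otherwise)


Register state trace:
  MOV R0, 11  → R0 = 11
  MOV R1, 11  → R1 = 11
  CMP R0, R1  → computes 11 - 11 = 0
  Result is zero, so values are equal
ZF = 1

1


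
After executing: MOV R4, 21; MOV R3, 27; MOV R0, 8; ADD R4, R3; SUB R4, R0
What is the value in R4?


Register state trace:
  MOV R4, 21  → R4 = 21
  MOV R3, 27  → R3 = 27
  MOV R0, 8  → R0 = 8
  ADD R4, R3  → R4 = 21 + 27 = 48
  SUB R4, R0  → R4 = 48 - 8 = 40
Final: R4 = 40

40


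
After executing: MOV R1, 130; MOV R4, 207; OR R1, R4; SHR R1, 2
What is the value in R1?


Register state trace:
  MOV R1, 130  → R1 = 130 (0b10000010)
  MOV R4, 207  → R4 = 207 (0b11001111)
  OR R1, R4  → R1 = 130 OR 207 = 207 (0b11001111)
  SHR R1, 2  → R1 = 207 >> 2 = 51
Final: R1 = 51

51


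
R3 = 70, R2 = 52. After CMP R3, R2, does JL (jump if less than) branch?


Trace:
  R3 = 70, R2 = 52
  CMP R3, R2  → compares 70 vs 52
  JL checks: is 70 less than 52?
  70 > 52, so condition is false
Branch taken: No

No


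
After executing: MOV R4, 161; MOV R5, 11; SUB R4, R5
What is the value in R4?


Register state trace:
  MOV R4, 161  → R4 = 161
  MOV R5, 11  → R5 = 11
  SUB R4, R5  → R4 = 161 - 11 = 150
Final: R4 = 150

150


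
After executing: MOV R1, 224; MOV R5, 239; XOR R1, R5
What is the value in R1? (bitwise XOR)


Register state trace:
  MOV R1, 224  → R1 = 224 (0b11100000)
  MOV R5, 239  → R5 = 239 (0b11101111)
  XOR R1, R5  → R1 = 224 XOR 239 = 15 (0b00001111)
Final: R1 = 15

15


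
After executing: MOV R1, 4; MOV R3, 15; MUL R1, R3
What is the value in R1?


Register state trace:
  MOV R1, 4  → R1 = 4
  MOV R3, 15  → R3 = 15
  MUL R1, R3  → R1 = 4 * 15 = 60
Final: R1 = 60

60


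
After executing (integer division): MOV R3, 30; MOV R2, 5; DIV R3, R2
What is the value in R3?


Register state trace:
  MOV R3, 30  → R3 = 30
  MOV R2, 5  → R2 = 5
  DIV R3, R2  → R3 = 30 // 5 = 6
Final: R3 = 6

6


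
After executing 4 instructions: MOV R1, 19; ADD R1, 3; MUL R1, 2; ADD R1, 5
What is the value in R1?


Register state trace:
  MOV R1, 19  → R1 = 19
  ADD R1, 3  → R1 = 19 + 3 = 22
  MUL R1, 2  → R1 = 22 * 2 = 44
  ADD R1, 5  → R1 = 44 + 5 = 49
Final: R1 = 49

49


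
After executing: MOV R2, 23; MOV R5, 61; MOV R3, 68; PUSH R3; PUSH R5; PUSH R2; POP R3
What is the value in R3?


Stack trace (top is rightmost):
  MOV R2, 23  → R2 = 23
  MOV R5, 61  → R5 = 61
  MOV R3, 68  → R3 = 68
  PUSH R3  → stack: [68]
  PUSH R5  → stack: [68, 61]
  PUSH R2  → stack: [68, 61, 23]
  POP R3  → R3 = 23, stack: [68, 61]
Final: R3 = 23

23


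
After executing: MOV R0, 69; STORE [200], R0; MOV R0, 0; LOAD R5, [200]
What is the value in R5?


Register and memory trace:
  MOV R0, 69  → R0 = 69
  STORE [200], R0  → mem[200] = 69
  MOV R0, 0  → R0 = 0
  LOAD R5, [200]  → R5 = mem[200] = 69
Final: R5 = 69

69


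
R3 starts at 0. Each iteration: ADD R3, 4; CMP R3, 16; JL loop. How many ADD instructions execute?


Loop trace (R3 starts at 0, target 16, step 4):
  ADD #1: R3 = 0 + 4 = 4  → 4 < 16, loop
  ADD #2: R3 = 4 + 4 = 8  → 8 < 16, loop
  ADD #3: R3 = 8 + 4 = 12  → 12 < 16, loop
  ADD #4: R3 = 12 + 4 = 16  → 16 >= 16, exit
Total ADD instructions: 4

4


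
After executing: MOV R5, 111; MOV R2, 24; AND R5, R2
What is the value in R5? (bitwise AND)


Register state trace:
  MOV R5, 111  → R5 = 111 (0b01101111)
  MOV R2, 24  → R2 = 24 (0b00011000)
  AND R5, R2  → R5 = 111 AND 24 = 8 (0b00001000)
Final: R5 = 8

8


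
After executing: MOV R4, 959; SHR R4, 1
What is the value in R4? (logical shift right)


Register state trace:
  MOV R4, 959  → R4 = 959
  SHR R4, 1  → R4 = 959 >> 1 = 959 // 2^1 = 479
Final: R4 = 479

479


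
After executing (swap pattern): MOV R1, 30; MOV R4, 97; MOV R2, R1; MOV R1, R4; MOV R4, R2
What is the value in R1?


Register state trace (swap pattern):
  MOV R1, 30  → R1 = 30
  MOV R4, 97  → R4 = 97
  MOV R2, R1  → R2 = 30  (save R1)
  MOV R1, R4  → R1 = 97  (R1 gets R4's value)
  MOV R4, R2  → R4 = 30  (R4 gets saved value)
Final: R1 = 97

97


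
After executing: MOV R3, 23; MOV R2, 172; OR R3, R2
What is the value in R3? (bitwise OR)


Register state trace:
  MOV R3, 23  → R3 = 23 (0b00010111)
  MOV R2, 172  → R2 = 172 (0b10101100)
  OR R3, R2   → R3 = 23 OR 172 = 191 (0b10111111)
Final: R3 = 191

191


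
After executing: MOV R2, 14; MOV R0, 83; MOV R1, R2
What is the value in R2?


Register state trace:
  MOV R2, 14  → R2 = 14
  MOV R0, 83  → R0 = 83
  MOV R1, R2  → R1 = 14
Final: R2 = 14

14


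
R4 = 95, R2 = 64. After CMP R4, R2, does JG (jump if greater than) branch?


Trace:
  R4 = 95, R2 = 64
  CMP R4, R2  → compares 95 vs 64
  JG checks: is 95 greater than 64?
  95 > 64, so condition is true
Branch taken: Yes

Yes


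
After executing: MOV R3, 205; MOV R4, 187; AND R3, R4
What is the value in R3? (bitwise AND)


Register state trace:
  MOV R3, 205  → R3 = 205 (0b11001101)
  MOV R4, 187  → R4 = 187 (0b10111011)
  AND R3, R4  → R3 = 205 AND 187 = 137 (0b10001001)
Final: R3 = 137

137


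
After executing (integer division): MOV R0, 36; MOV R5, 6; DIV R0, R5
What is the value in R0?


Register state trace:
  MOV R0, 36  → R0 = 36
  MOV R5, 6  → R5 = 6
  DIV R0, R5  → R0 = 36 // 6 = 6
Final: R0 = 6

6


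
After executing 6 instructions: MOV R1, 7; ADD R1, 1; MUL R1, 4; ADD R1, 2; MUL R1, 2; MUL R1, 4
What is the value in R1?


Register state trace:
  MOV R1, 7  → R1 = 7
  ADD R1, 1  → R1 = 7 + 1 = 8
  MUL R1, 4  → R1 = 8 * 4 = 32
  ADD R1, 2  → R1 = 32 + 2 = 34
  MUL R1, 2  → R1 = 34 * 2 = 68
  MUL R1, 4  → R1 = 68 * 4 = 272
Final: R1 = 272

272


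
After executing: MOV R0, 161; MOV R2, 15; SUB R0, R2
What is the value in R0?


Register state trace:
  MOV R0, 161  → R0 = 161
  MOV R2, 15  → R2 = 15
  SUB R0, R2  → R0 = 161 - 15 = 146
Final: R0 = 146

146


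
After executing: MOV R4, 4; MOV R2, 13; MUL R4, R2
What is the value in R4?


Register state trace:
  MOV R4, 4  → R4 = 4
  MOV R2, 13  → R2 = 13
  MUL R4, R2  → R4 = 4 * 13 = 52
Final: R4 = 52

52


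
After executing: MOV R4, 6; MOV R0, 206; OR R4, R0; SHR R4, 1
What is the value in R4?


Register state trace:
  MOV R4, 6  → R4 = 6 (0b00000110)
  MOV R0, 206  → R0 = 206 (0b11001110)
  OR R4, R0  → R4 = 6 OR 206 = 206 (0b11001110)
  SHR R4, 1  → R4 = 206 >> 1 = 103
Final: R4 = 103

103


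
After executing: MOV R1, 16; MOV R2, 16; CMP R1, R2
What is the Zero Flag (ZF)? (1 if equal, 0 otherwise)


Register state trace:
  MOV R1, 16  → R1 = 16
  MOV R2, 16  → R2 = 16
  CMP R1, R2  → computes 16 - 16 = 0
  Result is zero, so values are equal
ZF = 1

1


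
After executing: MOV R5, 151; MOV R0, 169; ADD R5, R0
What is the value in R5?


Register state trace:
  MOV R5, 151  → R5 = 151
  MOV R0, 169  → R0 = 169
  ADD R5, R0  → R5 = 151 + 169 = 320
Final: R5 = 320

320


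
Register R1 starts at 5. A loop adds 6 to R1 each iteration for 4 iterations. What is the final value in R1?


Starting value: R1 = 5
  Iter 1: R1 = 5 + 6 = 11
  Iter 2: R1 = 11 + 6 = 17
  Iter 3: R1 = 17 + 6 = 23
  Iter 4: R1 = 23 + 6 = 29
Final: R1 = 29

29


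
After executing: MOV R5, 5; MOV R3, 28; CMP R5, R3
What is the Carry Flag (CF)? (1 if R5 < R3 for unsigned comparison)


Register state trace:
  MOV R5, 5  → R5 = 5
  MOV R3, 28  → R3 = 28
  CMP R5, R3  → unsigned 5 - 28: borrow occurs
  5 < 28, so CF = 1
CF = 1

1


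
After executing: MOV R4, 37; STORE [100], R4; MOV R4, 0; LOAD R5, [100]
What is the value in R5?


Register and memory trace:
  MOV R4, 37  → R4 = 37
  STORE [100], R4  → mem[100] = 37
  MOV R4, 0  → R4 = 0
  LOAD R5, [100]  → R5 = mem[100] = 37
Final: R5 = 37

37


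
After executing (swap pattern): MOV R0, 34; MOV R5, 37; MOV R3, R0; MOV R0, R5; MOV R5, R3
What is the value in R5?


Register state trace (swap pattern):
  MOV R0, 34  → R0 = 34
  MOV R5, 37  → R5 = 37
  MOV R3, R0  → R3 = 34  (save R0)
  MOV R0, R5  → R0 = 37  (R0 gets R5's value)
  MOV R5, R3  → R5 = 34  (R5 gets saved value)
Final: R5 = 34

34


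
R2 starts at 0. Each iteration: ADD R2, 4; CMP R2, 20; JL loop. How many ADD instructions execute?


Loop trace (R2 starts at 0, target 20, step 4):
  ADD #1: R2 = 0 + 4 = 4  → 4 < 20, loop
  ADD #2: R2 = 4 + 4 = 8  → 8 < 20, loop
  ADD #3: R2 = 8 + 4 = 12  → 12 < 20, loop
  ADD #4: R2 = 12 + 4 = 16  → 16 < 20, loop
  ADD #5: R2 = 16 + 4 = 20  → 20 >= 20, exit
Total ADD instructions: 5

5


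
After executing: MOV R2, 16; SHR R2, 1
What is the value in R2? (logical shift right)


Register state trace:
  MOV R2, 16  → R2 = 16
  SHR R2, 1  → R2 = 16 >> 1 = 16 // 2^1 = 8
Final: R2 = 8

8


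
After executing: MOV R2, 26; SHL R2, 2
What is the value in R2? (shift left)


Register state trace:
  MOV R2, 26  → R2 = 26
  SHL R2, 2  → R2 = 26 << 2 = 26 * 2^2 = 104
Final: R2 = 104

104


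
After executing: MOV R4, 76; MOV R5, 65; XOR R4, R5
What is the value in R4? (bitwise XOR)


Register state trace:
  MOV R4, 76  → R4 = 76 (0b01001100)
  MOV R5, 65  → R5 = 65 (0b01000001)
  XOR R4, R5  → R4 = 76 XOR 65 = 13 (0b00001101)
Final: R4 = 13

13


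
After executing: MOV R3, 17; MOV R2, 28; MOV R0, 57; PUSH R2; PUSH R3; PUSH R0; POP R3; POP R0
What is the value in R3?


Stack trace (top is rightmost):
  MOV R3, 17  → R3 = 17
  MOV R2, 28  → R2 = 28
  MOV R0, 57  → R0 = 57
  PUSH R2  → stack: [28]
  PUSH R3  → stack: [28, 17]
  PUSH R0  → stack: [28, 17, 57]
  POP R3  → R3 = 57, stack: [28, 17]
  POP R0  → R0 = 17, stack: [28]
Final: R3 = 57

57


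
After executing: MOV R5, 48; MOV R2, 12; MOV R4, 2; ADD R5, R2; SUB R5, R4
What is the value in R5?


Register state trace:
  MOV R5, 48  → R5 = 48
  MOV R2, 12  → R2 = 12
  MOV R4, 2  → R4 = 2
  ADD R5, R2  → R5 = 48 + 12 = 60
  SUB R5, R4  → R5 = 60 - 2 = 58
Final: R5 = 58

58


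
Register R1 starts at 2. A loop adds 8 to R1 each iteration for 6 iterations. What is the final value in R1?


Starting value: R1 = 2
  Iter 1: R1 = 2 + 8 = 10
  Iter 2: R1 = 10 + 8 = 18
  Iter 3: R1 = 18 + 8 = 26
  Iter 4: R1 = 26 + 8 = 34
  Iter 5: R1 = 34 + 8 = 42
  Iter 6: R1 = 42 + 8 = 50
Final: R1 = 50

50


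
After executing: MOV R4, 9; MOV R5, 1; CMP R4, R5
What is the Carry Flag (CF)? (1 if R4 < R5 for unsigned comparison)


Register state trace:
  MOV R4, 9  → R4 = 9
  MOV R5, 1  → R5 = 1
  CMP R4, R5  → unsigned 9 - 1: no borrow
  9 >= 1, so CF = 0
CF = 0

0


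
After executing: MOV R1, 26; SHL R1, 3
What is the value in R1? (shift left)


Register state trace:
  MOV R1, 26  → R1 = 26
  SHL R1, 3  → R1 = 26 << 3 = 26 * 2^3 = 208
Final: R1 = 208

208


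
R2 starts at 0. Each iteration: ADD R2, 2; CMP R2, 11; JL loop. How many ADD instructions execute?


Loop trace (R2 starts at 0, target 11, step 2):
  ADD #1: R2 = 0 + 2 = 2  → 2 < 11, loop
  ADD #2: R2 = 2 + 2 = 4  → 4 < 11, loop
  ADD #3: R2 = 4 + 2 = 6  → 6 < 11, loop
  ADD #4: R2 = 6 + 2 = 8  → 8 < 11, loop
  ADD #5: R2 = 8 + 2 = 10  → 10 < 11, loop
  ADD #6: R2 = 10 + 2 = 12  → 12 >= 11, exit
Total ADD instructions: 6

6


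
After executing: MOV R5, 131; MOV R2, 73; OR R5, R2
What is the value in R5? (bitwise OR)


Register state trace:
  MOV R5, 131  → R5 = 131 (0b10000011)
  MOV R2, 73  → R2 = 73 (0b01001001)
  OR R5, R2   → R5 = 131 OR 73 = 203 (0b11001011)
Final: R5 = 203

203


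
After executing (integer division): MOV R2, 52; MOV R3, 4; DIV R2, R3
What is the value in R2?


Register state trace:
  MOV R2, 52  → R2 = 52
  MOV R3, 4  → R3 = 4
  DIV R2, R3  → R2 = 52 // 4 = 13
Final: R2 = 13

13


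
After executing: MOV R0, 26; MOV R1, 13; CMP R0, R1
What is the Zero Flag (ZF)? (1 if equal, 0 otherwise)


Register state trace:
  MOV R0, 26  → R0 = 26
  MOV R1, 13  → R1 = 13
  CMP R0, R1  → computes 26 - 13 = 13
  Result is nonzero, so values are not equal
ZF = 0

0


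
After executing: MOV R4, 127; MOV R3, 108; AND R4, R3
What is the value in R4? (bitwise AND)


Register state trace:
  MOV R4, 127  → R4 = 127 (0b01111111)
  MOV R3, 108  → R3 = 108 (0b01101100)
  AND R4, R3  → R4 = 127 AND 108 = 108 (0b01101100)
Final: R4 = 108

108


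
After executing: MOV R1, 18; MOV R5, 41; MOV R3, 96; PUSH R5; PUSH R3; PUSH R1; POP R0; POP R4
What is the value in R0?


Stack trace (top is rightmost):
  MOV R1, 18  → R1 = 18
  MOV R5, 41  → R5 = 41
  MOV R3, 96  → R3 = 96
  PUSH R5  → stack: [41]
  PUSH R3  → stack: [41, 96]
  PUSH R1  → stack: [41, 96, 18]
  POP R0  → R0 = 18, stack: [41, 96]
  POP R4  → R4 = 96, stack: [41]
Final: R0 = 18

18


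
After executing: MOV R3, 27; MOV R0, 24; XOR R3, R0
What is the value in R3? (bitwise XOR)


Register state trace:
  MOV R3, 27  → R3 = 27 (0b00011011)
  MOV R0, 24  → R0 = 24 (0b00011000)
  XOR R3, R0  → R3 = 27 XOR 24 = 3 (0b00000011)
Final: R3 = 3

3


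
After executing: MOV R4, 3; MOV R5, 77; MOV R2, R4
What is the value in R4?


Register state trace:
  MOV R4, 3  → R4 = 3
  MOV R5, 77  → R5 = 77
  MOV R2, R4  → R2 = 3
Final: R4 = 3

3


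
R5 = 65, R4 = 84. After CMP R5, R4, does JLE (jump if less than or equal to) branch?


Trace:
  R5 = 65, R4 = 84
  CMP R5, R4  → compares 65 vs 84
  JLE checks: is 65 less than or equal to 84?
  65 < 84, so condition is true
Branch taken: Yes

Yes


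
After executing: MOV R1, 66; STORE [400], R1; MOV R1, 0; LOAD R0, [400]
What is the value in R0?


Register and memory trace:
  MOV R1, 66  → R1 = 66
  STORE [400], R1  → mem[400] = 66
  MOV R1, 0  → R1 = 0
  LOAD R0, [400]  → R0 = mem[400] = 66
Final: R0 = 66

66


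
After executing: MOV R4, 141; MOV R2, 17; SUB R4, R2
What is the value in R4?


Register state trace:
  MOV R4, 141  → R4 = 141
  MOV R2, 17  → R2 = 17
  SUB R4, R2  → R4 = 141 - 17 = 124
Final: R4 = 124

124


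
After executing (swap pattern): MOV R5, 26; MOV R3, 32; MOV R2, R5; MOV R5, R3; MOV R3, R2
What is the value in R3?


Register state trace (swap pattern):
  MOV R5, 26  → R5 = 26
  MOV R3, 32  → R3 = 32
  MOV R2, R5  → R2 = 26  (save R5)
  MOV R5, R3  → R5 = 32  (R5 gets R3's value)
  MOV R3, R2  → R3 = 26  (R3 gets saved value)
Final: R3 = 26

26


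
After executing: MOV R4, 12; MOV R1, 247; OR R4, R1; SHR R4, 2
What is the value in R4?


Register state trace:
  MOV R4, 12  → R4 = 12 (0b00001100)
  MOV R1, 247  → R1 = 247 (0b11110111)
  OR R4, R1  → R4 = 12 OR 247 = 255 (0b11111111)
  SHR R4, 2  → R4 = 255 >> 2 = 63
Final: R4 = 63

63


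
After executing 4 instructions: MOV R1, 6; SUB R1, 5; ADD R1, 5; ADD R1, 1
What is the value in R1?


Register state trace:
  MOV R1, 6  → R1 = 6
  SUB R1, 5  → R1 = 6 - 5 = 1
  ADD R1, 5  → R1 = 1 + 5 = 6
  ADD R1, 1  → R1 = 6 + 1 = 7
Final: R1 = 7

7


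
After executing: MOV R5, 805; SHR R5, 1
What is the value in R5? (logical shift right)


Register state trace:
  MOV R5, 805  → R5 = 805
  SHR R5, 1  → R5 = 805 >> 1 = 805 // 2^1 = 402
Final: R5 = 402

402


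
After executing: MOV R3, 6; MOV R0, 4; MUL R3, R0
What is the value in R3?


Register state trace:
  MOV R3, 6  → R3 = 6
  MOV R0, 4  → R0 = 4
  MUL R3, R0  → R3 = 6 * 4 = 24
Final: R3 = 24

24


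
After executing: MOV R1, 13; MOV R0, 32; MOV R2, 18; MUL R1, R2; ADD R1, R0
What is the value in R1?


Register state trace:
  MOV R1, 13  → R1 = 13
  MOV R0, 32  → R0 = 32
  MOV R2, 18  → R2 = 18
  MUL R1, R2  → R1 = 13 * 18 = 234
  ADD R1, R0  → R1 = 234 + 32 = 266
Final: R1 = 266

266


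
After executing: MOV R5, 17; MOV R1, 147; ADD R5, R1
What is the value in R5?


Register state trace:
  MOV R5, 17  → R5 = 17
  MOV R1, 147  → R1 = 147
  ADD R5, R1  → R5 = 17 + 147 = 164
Final: R5 = 164

164


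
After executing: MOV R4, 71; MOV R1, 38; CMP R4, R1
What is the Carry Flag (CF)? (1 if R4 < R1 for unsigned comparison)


Register state trace:
  MOV R4, 71  → R4 = 71
  MOV R1, 38  → R1 = 38
  CMP R4, R1  → unsigned 71 - 38: no borrow
  71 >= 38, so CF = 0
CF = 0

0


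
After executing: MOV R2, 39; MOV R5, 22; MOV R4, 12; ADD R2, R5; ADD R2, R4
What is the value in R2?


Register state trace:
  MOV R2, 39  → R2 = 39
  MOV R5, 22  → R5 = 22
  MOV R4, 12  → R4 = 12
  ADD R2, R5  → R2 = 39 + 22 = 61
  ADD R2, R4  → R2 = 61 + 12 = 73
Final: R2 = 73

73


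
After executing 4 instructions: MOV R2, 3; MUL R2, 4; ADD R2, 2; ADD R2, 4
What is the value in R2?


Register state trace:
  MOV R2, 3  → R2 = 3
  MUL R2, 4  → R2 = 3 * 4 = 12
  ADD R2, 2  → R2 = 12 + 2 = 14
  ADD R2, 4  → R2 = 14 + 4 = 18
Final: R2 = 18

18


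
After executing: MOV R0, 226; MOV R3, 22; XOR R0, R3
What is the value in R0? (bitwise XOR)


Register state trace:
  MOV R0, 226  → R0 = 226 (0b11100010)
  MOV R3, 22  → R3 = 22 (0b00010110)
  XOR R0, R3  → R0 = 226 XOR 22 = 244 (0b11110100)
Final: R0 = 244

244


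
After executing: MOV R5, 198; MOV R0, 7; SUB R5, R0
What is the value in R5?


Register state trace:
  MOV R5, 198  → R5 = 198
  MOV R0, 7  → R0 = 7
  SUB R5, R0  → R5 = 198 - 7 = 191
Final: R5 = 191

191


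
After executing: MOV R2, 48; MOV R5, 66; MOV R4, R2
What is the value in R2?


Register state trace:
  MOV R2, 48  → R2 = 48
  MOV R5, 66  → R5 = 66
  MOV R4, R2  → R4 = 48
Final: R2 = 48

48


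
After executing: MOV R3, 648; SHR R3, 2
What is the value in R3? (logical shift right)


Register state trace:
  MOV R3, 648  → R3 = 648
  SHR R3, 2  → R3 = 648 >> 2 = 648 // 2^2 = 162
Final: R3 = 162

162


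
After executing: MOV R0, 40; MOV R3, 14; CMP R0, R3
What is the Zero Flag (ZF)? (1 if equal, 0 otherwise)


Register state trace:
  MOV R0, 40  → R0 = 40
  MOV R3, 14  → R3 = 14
  CMP R0, R3  → computes 40 - 14 = 26
  Result is nonzero, so values are not equal
ZF = 0

0


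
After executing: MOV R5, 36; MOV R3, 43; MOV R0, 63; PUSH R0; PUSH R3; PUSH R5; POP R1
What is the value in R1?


Stack trace (top is rightmost):
  MOV R5, 36  → R5 = 36
  MOV R3, 43  → R3 = 43
  MOV R0, 63  → R0 = 63
  PUSH R0  → stack: [63]
  PUSH R3  → stack: [63, 43]
  PUSH R5  → stack: [63, 43, 36]
  POP R1  → R1 = 36, stack: [63, 43]
Final: R1 = 36

36


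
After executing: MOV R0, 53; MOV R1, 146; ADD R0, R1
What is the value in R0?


Register state trace:
  MOV R0, 53  → R0 = 53
  MOV R1, 146  → R1 = 146
  ADD R0, R1  → R0 = 53 + 146 = 199
Final: R0 = 199

199


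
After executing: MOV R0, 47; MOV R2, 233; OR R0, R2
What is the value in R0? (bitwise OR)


Register state trace:
  MOV R0, 47  → R0 = 47 (0b00101111)
  MOV R2, 233  → R2 = 233 (0b11101001)
  OR R0, R2   → R0 = 47 OR 233 = 239 (0b11101111)
Final: R0 = 239

239


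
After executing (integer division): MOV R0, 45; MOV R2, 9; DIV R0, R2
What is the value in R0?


Register state trace:
  MOV R0, 45  → R0 = 45
  MOV R2, 9  → R2 = 9
  DIV R0, R2  → R0 = 45 // 9 = 5
Final: R0 = 5

5


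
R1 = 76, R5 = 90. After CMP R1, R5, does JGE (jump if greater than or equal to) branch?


Trace:
  R1 = 76, R5 = 90
  CMP R1, R5  → compares 76 vs 90
  JGE checks: is 76 greater than or equal to 90?
  76 < 90, so condition is false
Branch taken: No

No


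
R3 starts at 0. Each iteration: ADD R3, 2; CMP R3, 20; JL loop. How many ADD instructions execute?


Loop trace (R3 starts at 0, target 20, step 2):
  ADD #1: R3 = 0 + 2 = 2  → 2 < 20, loop
  ADD #2: R3 = 2 + 2 = 4  → 4 < 20, loop
  ADD #3: R3 = 4 + 2 = 6  → 6 < 20, loop
  ADD #4: R3 = 6 + 2 = 8  → 8 < 20, loop
  ADD #5: R3 = 8 + 2 = 10  → 10 < 20, loop
  ADD #6: R3 = 10 + 2 = 12  → 12 < 20, loop
  ADD #7: R3 = 12 + 2 = 14  → 14 < 20, loop
  ADD #8: R3 = 14 + 2 = 16  → 16 < 20, loop
  ADD #9: R3 = 16 + 2 = 18  → 18 < 20, loop
  ADD #10: R3 = 18 + 2 = 20  → 20 >= 20, exit
Total ADD instructions: 10

10


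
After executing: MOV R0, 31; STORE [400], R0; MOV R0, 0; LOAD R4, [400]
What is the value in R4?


Register and memory trace:
  MOV R0, 31  → R0 = 31
  STORE [400], R0  → mem[400] = 31
  MOV R0, 0  → R0 = 0
  LOAD R4, [400]  → R4 = mem[400] = 31
Final: R4 = 31

31


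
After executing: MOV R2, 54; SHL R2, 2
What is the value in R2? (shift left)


Register state trace:
  MOV R2, 54  → R2 = 54
  SHL R2, 2  → R2 = 54 << 2 = 54 * 2^2 = 216
Final: R2 = 216

216


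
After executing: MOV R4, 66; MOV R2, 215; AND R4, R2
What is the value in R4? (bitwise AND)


Register state trace:
  MOV R4, 66  → R4 = 66 (0b01000010)
  MOV R2, 215  → R2 = 215 (0b11010111)
  AND R4, R2  → R4 = 66 AND 215 = 66 (0b01000010)
Final: R4 = 66

66


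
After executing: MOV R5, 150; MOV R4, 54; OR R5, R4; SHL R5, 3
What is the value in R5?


Register state trace:
  MOV R5, 150  → R5 = 150 (0b10010110)
  MOV R4, 54  → R4 = 54 (0b00110110)
  OR R5, R4  → R5 = 150 OR 54 = 182 (0b10110110)
  SHL R5, 3  → R5 = 182 << 3 = 1456
Final: R5 = 1456

1456


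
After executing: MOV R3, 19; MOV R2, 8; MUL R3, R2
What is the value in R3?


Register state trace:
  MOV R3, 19  → R3 = 19
  MOV R2, 8  → R2 = 8
  MUL R3, R2  → R3 = 19 * 8 = 152
Final: R3 = 152

152


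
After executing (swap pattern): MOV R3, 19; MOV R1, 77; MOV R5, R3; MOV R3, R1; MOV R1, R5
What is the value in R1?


Register state trace (swap pattern):
  MOV R3, 19  → R3 = 19
  MOV R1, 77  → R1 = 77
  MOV R5, R3  → R5 = 19  (save R3)
  MOV R3, R1  → R3 = 77  (R3 gets R1's value)
  MOV R1, R5  → R1 = 19  (R1 gets saved value)
Final: R1 = 19

19


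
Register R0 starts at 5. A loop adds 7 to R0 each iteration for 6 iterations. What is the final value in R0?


Starting value: R0 = 5
  Iter 1: R0 = 5 + 7 = 12
  Iter 2: R0 = 12 + 7 = 19
  Iter 3: R0 = 19 + 7 = 26
  Iter 4: R0 = 26 + 7 = 33
  Iter 5: R0 = 33 + 7 = 40
  Iter 6: R0 = 40 + 7 = 47
Final: R0 = 47

47


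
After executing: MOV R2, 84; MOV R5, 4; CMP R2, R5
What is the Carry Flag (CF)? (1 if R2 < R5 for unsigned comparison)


Register state trace:
  MOV R2, 84  → R2 = 84
  MOV R5, 4  → R5 = 4
  CMP R2, R5  → unsigned 84 - 4: no borrow
  84 >= 4, so CF = 0
CF = 0

0


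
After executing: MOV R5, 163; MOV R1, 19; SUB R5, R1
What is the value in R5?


Register state trace:
  MOV R5, 163  → R5 = 163
  MOV R1, 19  → R1 = 19
  SUB R5, R1  → R5 = 163 - 19 = 144
Final: R5 = 144

144


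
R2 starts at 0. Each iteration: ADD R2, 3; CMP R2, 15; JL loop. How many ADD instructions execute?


Loop trace (R2 starts at 0, target 15, step 3):
  ADD #1: R2 = 0 + 3 = 3  → 3 < 15, loop
  ADD #2: R2 = 3 + 3 = 6  → 6 < 15, loop
  ADD #3: R2 = 6 + 3 = 9  → 9 < 15, loop
  ADD #4: R2 = 9 + 3 = 12  → 12 < 15, loop
  ADD #5: R2 = 12 + 3 = 15  → 15 >= 15, exit
Total ADD instructions: 5

5


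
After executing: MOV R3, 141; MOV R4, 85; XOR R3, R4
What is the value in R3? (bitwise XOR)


Register state trace:
  MOV R3, 141  → R3 = 141 (0b10001101)
  MOV R4, 85  → R4 = 85 (0b01010101)
  XOR R3, R4  → R3 = 141 XOR 85 = 216 (0b11011000)
Final: R3 = 216

216


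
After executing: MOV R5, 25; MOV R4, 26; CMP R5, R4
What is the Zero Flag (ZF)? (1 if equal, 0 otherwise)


Register state trace:
  MOV R5, 25  → R5 = 25
  MOV R4, 26  → R4 = 26
  CMP R5, R4  → computes 25 - 26 = -1
  Result is nonzero, so values are not equal
ZF = 0

0


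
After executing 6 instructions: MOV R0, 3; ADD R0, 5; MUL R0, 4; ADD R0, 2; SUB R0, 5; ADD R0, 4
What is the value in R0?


Register state trace:
  MOV R0, 3  → R0 = 3
  ADD R0, 5  → R0 = 3 + 5 = 8
  MUL R0, 4  → R0 = 8 * 4 = 32
  ADD R0, 2  → R0 = 32 + 2 = 34
  SUB R0, 5  → R0 = 34 - 5 = 29
  ADD R0, 4  → R0 = 29 + 4 = 33
Final: R0 = 33

33


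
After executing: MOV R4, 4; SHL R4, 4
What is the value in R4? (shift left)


Register state trace:
  MOV R4, 4  → R4 = 4
  SHL R4, 4  → R4 = 4 << 4 = 4 * 2^4 = 64
Final: R4 = 64

64


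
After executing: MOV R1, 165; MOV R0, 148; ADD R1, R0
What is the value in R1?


Register state trace:
  MOV R1, 165  → R1 = 165
  MOV R0, 148  → R0 = 148
  ADD R1, R0  → R1 = 165 + 148 = 313
Final: R1 = 313

313
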